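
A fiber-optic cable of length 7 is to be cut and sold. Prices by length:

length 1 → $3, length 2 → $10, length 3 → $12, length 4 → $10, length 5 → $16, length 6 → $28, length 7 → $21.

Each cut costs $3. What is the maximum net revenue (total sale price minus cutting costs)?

Let r[k] be the best obtainable value from length k. For each k, try every first piece i and keep the best of price[i] + r[k−i] minus the 3 cut fee when i<k.
r[1] = 3
r[2] = 10
r[3] = 12
r[4] = 17  (first piece 2, then r[2]=10)
r[5] = 19  (first piece 2, then r[3]=12)
r[6] = 28
r[7] = 28  (first piece 1, then r[6]=28)
One optimal plan: pieces 6 + 1 (1 cut) → $31 − $3 = $28.

28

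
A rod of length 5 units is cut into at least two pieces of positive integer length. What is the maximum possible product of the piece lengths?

6

Define g[k] = max over 1≤i<k of i · max(k−i, g[k−i]); the inner max lets the remainder stay uncut if that's better.
g[2] = 1×max(1,0) = 1×1 = 1
g[3] = 1×max(2,1) = 1×2 = 2
g[4] = 2×max(2,1) = 2×2 = 4
g[5] = 2×max(3,2) = 2×3 = 6
One optimal split: 3 + 2; product 3×2 = 6.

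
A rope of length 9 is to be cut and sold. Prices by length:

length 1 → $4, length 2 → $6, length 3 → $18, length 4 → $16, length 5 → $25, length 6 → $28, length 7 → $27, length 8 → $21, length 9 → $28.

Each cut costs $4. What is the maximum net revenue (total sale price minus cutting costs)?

46

Consider every possible first cut. v[k] is the best of p[i]+v[k−i] over all sellable i≤k, charging 4 whenever i<k.
v[1] = 4
v[2] = 6
v[3] = 18
v[4] = 18  (first piece 1, then v[3]=18)
v[5] = 25
v[6] = 32  (first piece 3, then v[3]=18)
v[7] = 32  (first piece 1, then v[6]=32)
v[8] = 39  (first piece 3, then v[5]=25)
v[9] = 46  (first piece 3, then v[6]=32)
One optimal plan: pieces 3 + 3 + 3 (2 cuts) → $54 − $8 = $46.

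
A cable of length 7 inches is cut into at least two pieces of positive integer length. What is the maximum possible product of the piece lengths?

12

Let m[k] be the best product for length k (with at least one cut). For each first piece i, the rest contributes max(k−i, m[k−i]).
m[2] = 1·max(1,0) = 1·1 = 1
m[3] = max(1·2, 2·1) = 2
m[4] = max(1·3, 2·2, 3·1) = 4
m[5] = max(1·4, 2·3, 3·2, 4·1) = 6
m[6] = max(1·6, 2·4, 3·3, 4·2, 5·1) = 9
m[7] = max(1·9, 2·6, 3·4, 4·3, 5·2, 6·1) = 12
One optimal split: 3 + 2 + 2; product 3·2·2 = 12.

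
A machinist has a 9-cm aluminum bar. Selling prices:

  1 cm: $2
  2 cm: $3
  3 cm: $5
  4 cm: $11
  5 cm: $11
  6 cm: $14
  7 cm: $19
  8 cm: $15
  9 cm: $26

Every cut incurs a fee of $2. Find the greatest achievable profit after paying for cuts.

26

Build v[k] bottom-up: v[k] = max over allowed piece i of (p[i] + v[k−i]) − 2 per cut.
v[1] = 2
v[2] = max(2+2-2, 3+0) = 3
v[3] = max(2+3-2, 3+2-2, 5+0) = 5
v[4] = max(2+5-2, 3+3-2, 5+2-2, 11+0) = 11
v[5] = max(2+11-2, 3+5-2, 5+3-2, 11+2-2, 11+0) = 11
v[6] = max(2+11-2, 3+11-2, 5+5-2, 11+3-2, 11+2-2, 14+0) = 14
v[7] = max(2+14-2, 3+11-2, 5+11-2, …, 14+2-2, 19+0) = 19
v[8] = max(2+19-2, 3+14-2, 5+11-2, …, 19+2-2, 15+0) = 20
v[9] = max(2+20-2, 3+19-2, 5+14-2, …, 15+2-2, 26+0) = 26
Best is to make no cuts and sell whole for $26.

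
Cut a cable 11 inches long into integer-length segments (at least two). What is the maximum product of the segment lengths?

54

Let f[k] be the best product for length k (with at least one cut). For each first piece i, the rest contributes max(k−i, f[k−i]).
f[2] = 1×max(1,0) = 1×1 = 1
f[3] = 1×max(2,1) = 1×2 = 2
f[4] = 2×max(2,1) = 2×2 = 4
f[5] = 2×max(3,2) = 2×3 = 6
f[6] = 3×max(3,2) = 3×3 = 9
f[7] = 2×max(5,6) = 2×6 = 12
f[8] = 2×max(6,9) = 2×9 = 18
f[9] = 3×max(6,9) = 3×9 = 27
f[10] = 2×max(8,18) = 2×18 = 36
f[11] = 2×max(9,27) = 2×27 = 54
One optimal split: 3 + 3 + 3 + 2; product 3×3×3×2 = 54.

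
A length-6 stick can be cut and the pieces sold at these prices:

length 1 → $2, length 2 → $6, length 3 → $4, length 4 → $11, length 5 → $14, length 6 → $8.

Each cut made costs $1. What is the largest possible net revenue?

Consider every possible first cut. net[k] is the best of p[i]+net[k−i] over all sellable i≤k, charging 1 whenever i<k.
net[1] = 2
net[2] = max(2+2-1, 6+0) = 6
net[3] = max(2+6-1, 6+2-1, 4+0) = 7
net[4] = max(2+7-1, 6+6-1, 4+2-1, 11+0) = 11
net[5] = max(2+11-1, 6+7-1, 4+6-1, 11+2-1, 14+0) = 14
net[6] = max(2+14-1, 6+11-1, 4+7-1, 11+6-1, 14+2-1, 8+0) = 16
One optimal plan: pieces 2 + 2 + 2 (2 cuts) → $18 − $2 = $16.

16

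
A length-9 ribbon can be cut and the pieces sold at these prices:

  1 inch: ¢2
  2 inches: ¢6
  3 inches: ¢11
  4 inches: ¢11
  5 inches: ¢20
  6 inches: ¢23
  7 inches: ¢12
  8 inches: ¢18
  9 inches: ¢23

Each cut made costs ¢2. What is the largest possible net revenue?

Let v[k] be the best obtainable value from length k. For each k, try every first piece i and keep the best of price[i] + v[k−i] minus the 2 cut fee when i<k.
v[1] = 2
v[2] = max(2+2-2, 6+0) = 6
v[3] = max(2+6-2, 6+2-2, 11+0) = 11
v[4] = max(2+11-2, 6+6-2, 11+2-2, 11+0) = 11
v[5] = max(2+11-2, 6+11-2, 11+6-2, 11+2-2, 20+0) = 20
v[6] = max(2+20-2, 6+11-2, 11+11-2, 11+6-2, 20+2-2, 23+0) = 23
v[7] = max(2+23-2, 6+20-2, 11+11-2, …, 23+2-2, 12+0) = 24
v[8] = max(2+24-2, 6+23-2, 11+20-2, …, 12+2-2, 18+0) = 29
v[9] = max(2+29-2, 6+24-2, 11+23-2, …, 18+2-2, 23+0) = 32
One optimal plan: pieces 6 + 3 (1 cut) → ¢34 − ¢2 = ¢32.

32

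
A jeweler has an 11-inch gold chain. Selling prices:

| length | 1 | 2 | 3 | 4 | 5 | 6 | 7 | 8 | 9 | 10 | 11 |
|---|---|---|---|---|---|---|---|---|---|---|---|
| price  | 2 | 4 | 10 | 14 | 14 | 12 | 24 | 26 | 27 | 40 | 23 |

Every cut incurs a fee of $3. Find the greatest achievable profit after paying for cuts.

39

Build r[k] bottom-up: r[k] = max over allowed piece i of (p[i] + r[k−i]) − 3 per cut.
r[1] = 2
r[2] = max(2+2-3, 4+0) = 4
r[3] = max(2+4-3, 4+2-3, 10+0) = 10
r[4] = max(2+10-3, 4+4-3, 10+2-3, 14+0) = 14
r[5] = max(2+14-3, 4+10-3, 10+4-3, 14+2-3, 14+0) = 14
r[6] = max(2+14-3, 4+14-3, 10+10-3, 14+4-3, 14+2-3, 12+0) = 17
r[7] = max(2+17-3, 4+14-3, 10+14-3, …, 12+2-3, 24+0) = 24
r[8] = max(2+24-3, 4+17-3, 10+14-3, …, 24+2-3, 26+0) = 26
r[9] = max(2+26-3, 4+24-3, 10+17-3, …, 26+2-3, 27+0) = 27
r[10] = max(2+27-3, 4+26-3, 10+24-3, …, 27+2-3, 40+0) = 40
r[11] = max(2+40-3, 4+27-3, 10+26-3, …, 40+2-3, 23+0) = 39
One optimal plan: pieces 10 + 1 (1 cut) → $42 − $3 = $39.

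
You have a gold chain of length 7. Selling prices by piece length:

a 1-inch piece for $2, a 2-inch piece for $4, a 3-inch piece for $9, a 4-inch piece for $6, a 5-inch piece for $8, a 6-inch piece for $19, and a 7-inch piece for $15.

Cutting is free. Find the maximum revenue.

21

Let R[k] be the best obtainable value from length k. For each k, try every first piece i and keep the best of price[i] + R[k−i].
R[1] = 2
R[2] = max(2+2, 4+0) = 4
R[3] = max(2+4, 4+2, 9+0) = 9
R[4] = max(2+9, 4+4, 9+2, 6+0) = 11
R[5] = max(2+11, 4+9, 9+4, 6+2, 8+0) = 13
R[6] = max(2+13, 4+11, 9+9, 6+4, 8+2, 19+0) = 19
R[7] = max(2+19, 4+13, 9+11, …, 19+2, 15+0) = 21
One optimal cutting: 6 + 1 → $19 + $2 = $21.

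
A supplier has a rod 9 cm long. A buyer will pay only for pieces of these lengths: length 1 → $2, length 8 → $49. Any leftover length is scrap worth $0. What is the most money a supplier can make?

Build r[k] bottom-up: r[k] = max over allowed piece i of (p[i] + r[k−i]).
r[1] = 2
r[2] = 4  (first piece 1, then r[1]=2)
r[3] = 6  (first piece 1, then r[2]=4)
r[4] = 8  (first piece 1, then r[3]=6)
r[5] = 10  (first piece 1, then r[4]=8)
r[6] = 12  (first piece 1, then r[5]=10)
r[7] = 14  (first piece 1, then r[6]=12)
r[8] = 49
r[9] = 51  (first piece 1, then r[8]=49)
One optimal cutting: 8 + 1 → $51.

51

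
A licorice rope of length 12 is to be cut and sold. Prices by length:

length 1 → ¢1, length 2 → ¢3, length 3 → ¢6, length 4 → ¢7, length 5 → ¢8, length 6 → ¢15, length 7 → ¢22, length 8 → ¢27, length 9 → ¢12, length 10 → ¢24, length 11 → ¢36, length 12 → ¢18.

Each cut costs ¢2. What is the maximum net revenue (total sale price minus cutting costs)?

35

Consider every possible first cut. v[k] is the best of p[i]+v[k−i] over all sellable i≤k, charging 2 whenever i<k.
v[1] = 1
v[2] = max(1+1-2, 3+0) = 3
v[3] = max(1+3-2, 3+1-2, 6+0) = 6
v[4] = max(1+6-2, 3+3-2, 6+1-2, 7+0) = 7
v[5] = max(1+7-2, 3+6-2, 6+3-2, 7+1-2, 8+0) = 8
v[6] = max(1+8-2, 3+7-2, 6+6-2, 7+3-2, 8+1-2, 15+0) = 15
v[7] = max(1+15-2, 3+8-2, 6+7-2, …, 15+1-2, 22+0) = 22
v[8] = max(1+22-2, 3+15-2, 6+8-2, …, 22+1-2, 27+0) = 27
v[9] = max(1+27-2, 3+22-2, 6+15-2, …, 27+1-2, 12+0) = 26
v[10] = max(1+26-2, 3+27-2, 6+22-2, …, 12+1-2, 24+0) = 28
v[11] = max(1+28-2, 3+26-2, 6+27-2, …, 24+1-2, 36+0) = 36
v[12] = max(1+36-2, 3+28-2, 6+26-2, …, 36+1-2, 18+0) = 35
One optimal plan: pieces 11 + 1 (1 cut) → ¢37 − ¢2 = ¢35.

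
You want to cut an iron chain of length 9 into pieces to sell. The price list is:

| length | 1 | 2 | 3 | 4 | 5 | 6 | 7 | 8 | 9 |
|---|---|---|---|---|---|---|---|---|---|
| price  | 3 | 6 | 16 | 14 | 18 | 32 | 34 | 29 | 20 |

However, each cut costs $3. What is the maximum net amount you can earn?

45

Consider every possible first cut. r[k] is the best of p[i]+r[k−i] over all sellable i≤k, charging 3 whenever i<k.
r[1] = 3
r[2] = 6
r[3] = 16
r[4] = 16  (first piece 1, then r[3]=16)
r[5] = 19  (first piece 2, then r[3]=16)
r[6] = 32
r[7] = 34
r[8] = 35  (first piece 2, then r[6]=32)
r[9] = 45  (first piece 3, then r[6]=32)
One optimal plan: pieces 6 + 3 (1 cut) → $48 − $3 = $45.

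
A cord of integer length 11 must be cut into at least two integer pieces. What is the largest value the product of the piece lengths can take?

Fill prod[k] for k=2..11: at each k try every first piece i and multiply by the better of (k−i) uncut or prod[k−i].
prod[2] = 1×max(1,0) = 1×1 = 1
prod[3] = max(1×2, 2×1) = 2
prod[4] = max(1×3, 2×2, 3×1) = 4
prod[5] = max(1×4, 2×3, 3×2, 4×1) = 6
prod[6] = max(1×6, 2×4, 3×3, 4×2, 5×1) = 9
prod[7] = max(1×9, 2×6, 3×4, 4×3, 5×2, 6×1) = 12
prod[8] = max(1×12, 2×9, 3×6, …, 6×2, 7×1) = 18
prod[9] = max(1×18, 2×12, 3×9, …, 7×2, 8×1) = 27
prod[10] = max(1×27, 2×18, 3×12, …, 8×2, 9×1) = 36
prod[11] = max(1×36, 2×27, 3×18, …, 9×2, 10×1) = 54
One optimal split: 3 + 3 + 3 + 2; product 3×3×3×2 = 54.

54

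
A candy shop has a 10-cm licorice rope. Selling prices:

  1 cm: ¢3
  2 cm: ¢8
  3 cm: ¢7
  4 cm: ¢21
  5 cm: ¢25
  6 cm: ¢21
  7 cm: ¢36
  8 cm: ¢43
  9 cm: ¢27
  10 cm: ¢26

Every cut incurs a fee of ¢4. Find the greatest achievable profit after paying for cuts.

47

Consider every possible first cut. v[k] is the best of p[i]+v[k−i] over all sellable i≤k, charging 4 whenever i<k.
v[1] = 3
v[2] = max(3+3-4, 8+0) = 8
v[3] = max(3+8-4, 8+3-4, 7+0) = 7
v[4] = max(3+7-4, 8+8-4, 7+3-4, 21+0) = 21
v[5] = max(3+21-4, 8+7-4, 7+8-4, 21+3-4, 25+0) = 25
v[6] = max(3+25-4, 8+21-4, 7+7-4, 21+8-4, 25+3-4, 21+0) = 25
v[7] = max(3+25-4, 8+25-4, 7+21-4, …, 21+3-4, 36+0) = 36
v[8] = max(3+36-4, 8+25-4, 7+25-4, …, 36+3-4, 43+0) = 43
v[9] = max(3+43-4, 8+36-4, 7+25-4, …, 43+3-4, 27+0) = 42
v[10] = max(3+42-4, 8+43-4, 7+36-4, …, 27+3-4, 26+0) = 47
One optimal plan: pieces 8 + 2 (1 cut) → ¢51 − ¢4 = ¢47.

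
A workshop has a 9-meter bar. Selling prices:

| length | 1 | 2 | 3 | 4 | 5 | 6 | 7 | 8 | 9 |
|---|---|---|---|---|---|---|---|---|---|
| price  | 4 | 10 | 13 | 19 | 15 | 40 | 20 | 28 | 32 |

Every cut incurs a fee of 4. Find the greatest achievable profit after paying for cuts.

Let net[k] be the best obtainable value from length k. For each k, try every first piece i and keep the best of price[i] + net[k−i] minus the 4 cut fee when i<k.
net[1] = 4
net[2] = max(4+4-4, 10+0) = 10
net[3] = max(4+10-4, 10+4-4, 13+0) = 13
net[4] = max(4+13-4, 10+10-4, 13+4-4, 19+0) = 19
net[5] = max(4+19-4, 10+13-4, 13+10-4, 19+4-4, 15+0) = 19
net[6] = max(4+19-4, 10+19-4, 13+13-4, 19+10-4, 15+4-4, 40+0) = 40
net[7] = max(4+40-4, 10+19-4, 13+19-4, …, 40+4-4, 20+0) = 40
net[8] = max(4+40-4, 10+40-4, 13+19-4, …, 20+4-4, 28+0) = 46
net[9] = max(4+46-4, 10+40-4, 13+40-4, …, 28+4-4, 32+0) = 49
One optimal plan: pieces 6 + 3 (1 cut) → 53 − 4 = 49.

49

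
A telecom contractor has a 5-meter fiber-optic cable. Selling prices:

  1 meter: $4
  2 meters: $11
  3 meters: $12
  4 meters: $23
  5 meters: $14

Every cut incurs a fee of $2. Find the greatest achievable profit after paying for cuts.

Consider every possible first cut. v[k] is the best of p[i]+v[k−i] over all sellable i≤k, charging 2 whenever i<k.
v[1] = 4
v[2] = max(4+4-2, 11+0) = 11
v[3] = max(4+11-2, 11+4-2, 12+0) = 13
v[4] = max(4+13-2, 11+11-2, 12+4-2, 23+0) = 23
v[5] = max(4+23-2, 11+13-2, 12+11-2, 23+4-2, 14+0) = 25
One optimal plan: pieces 4 + 1 (1 cut) → $27 − $2 = $25.

25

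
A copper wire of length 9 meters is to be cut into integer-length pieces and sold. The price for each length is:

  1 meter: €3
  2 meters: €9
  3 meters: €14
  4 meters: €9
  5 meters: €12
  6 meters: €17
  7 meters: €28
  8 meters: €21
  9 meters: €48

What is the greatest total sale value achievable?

Consider every possible first cut. v[k] is the best of p[i]+v[k−i] over all sellable i≤k.
v[1] = 3
v[2] = max(3+3, 9+0) = 9
v[3] = max(3+9, 9+3, 14+0) = 14
v[4] = max(3+14, 9+9, 14+3, 9+0) = 18
v[5] = max(3+18, 9+14, 14+9, 9+3, 12+0) = 23
v[6] = max(3+23, 9+18, 14+14, 9+9, 12+3, 17+0) = 28
v[7] = max(3+28, 9+23, 14+18, …, 17+3, 28+0) = 32
v[8] = max(3+32, 9+28, 14+23, …, 28+3, 21+0) = 37
v[9] = max(3+37, 9+32, 14+28, …, 21+3, 48+0) = 48
Best is to sell the whole 9-meter piece uncut for €48.

48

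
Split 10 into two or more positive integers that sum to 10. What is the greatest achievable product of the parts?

36

Let prod[k] be the best product for length k (with at least one cut). For each first piece i, the rest contributes max(k−i, prod[k−i]).
prod[2] = 1·max(1,0) = 1·1 = 1
prod[3] = max(1·2, 2·1) = 2
prod[4] = max(1·3, 2·2, 3·1) = 4
prod[5] = max(1·4, 2·3, 3·2, 4·1) = 6
prod[6] = max(1·6, 2·4, 3·3, 4·2, 5·1) = 9
prod[7] = max(1·9, 2·6, 3·4, 4·3, 5·2, 6·1) = 12
prod[8] = max(1·12, 2·9, 3·6, …, 6·2, 7·1) = 18
prod[9] = max(1·18, 2·12, 3·9, …, 7·2, 8·1) = 27
prod[10] = max(1·27, 2·18, 3·12, …, 8·2, 9·1) = 36
One optimal split: 3 + 3 + 2 + 2; product 3·3·2·2 = 36.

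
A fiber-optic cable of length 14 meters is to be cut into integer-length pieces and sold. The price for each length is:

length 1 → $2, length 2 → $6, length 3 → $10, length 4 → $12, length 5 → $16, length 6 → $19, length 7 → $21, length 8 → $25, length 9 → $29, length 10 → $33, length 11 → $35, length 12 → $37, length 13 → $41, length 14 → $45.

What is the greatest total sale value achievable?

46

Let v[k] be the best obtainable value from length k. For each k, try every first piece i and keep the best of price[i] + v[k−i].
v[1] = 2
v[2] = 6
v[3] = 10
v[4] = 12  (first piece 1, then v[3]=10)
v[5] = 16  (first piece 2, then v[3]=10)
v[6] = 20  (first piece 3, then v[3]=10)
v[7] = 22  (first piece 1, then v[6]=20)
v[8] = 26  (first piece 2, then v[6]=20)
v[9] = 30  (first piece 3, then v[6]=20)
v[10] = 33
v[11] = 36  (first piece 2, then v[9]=30)
v[12] = 40  (first piece 3, then v[9]=30)
v[13] = 43  (first piece 3, then v[10]=33)
v[14] = 46  (first piece 2, then v[12]=40)
One optimal cutting: 3 + 3 + 3 + 3 + 2 → $10 + $10 + $10 + $10 + $6 = $46.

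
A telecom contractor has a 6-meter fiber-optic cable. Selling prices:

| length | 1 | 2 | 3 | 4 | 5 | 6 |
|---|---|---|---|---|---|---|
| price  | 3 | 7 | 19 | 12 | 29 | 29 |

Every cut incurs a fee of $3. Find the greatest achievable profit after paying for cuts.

35

Build net[k] bottom-up: net[k] = max over allowed piece i of (p[i] + net[k−i]) − 3 per cut.
net[1] = 3
net[2] = max(3+3-3, 7+0) = 7
net[3] = max(3+7-3, 7+3-3, 19+0) = 19
net[4] = max(3+19-3, 7+7-3, 19+3-3, 12+0) = 19
net[5] = max(3+19-3, 7+19-3, 19+7-3, 12+3-3, 29+0) = 29
net[6] = max(3+29-3, 7+19-3, 19+19-3, 12+7-3, 29+3-3, 29+0) = 35
One optimal plan: pieces 3 + 3 (1 cut) → $38 − $3 = $35.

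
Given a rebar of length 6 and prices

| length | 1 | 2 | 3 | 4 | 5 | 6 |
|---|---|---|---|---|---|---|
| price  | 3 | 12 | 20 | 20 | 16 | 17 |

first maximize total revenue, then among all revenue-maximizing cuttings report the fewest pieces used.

Build r[k] bottom-up: r[k] = max over allowed piece i of (p[i] + r[k−i]).
r[1] = 3
r[2] = 12
r[3] = 20
r[4] = 24  (first piece 2, then r[2]=12)
r[5] = 32  (first piece 2, then r[3]=20)
r[6] = 40  (first piece 3, then r[3]=20)
Maximum revenue is ₹40.
Now minimize piece count subject to staying optimal: for each k, pieces[k] = 1 + min over i with p[i]+r[k−i]=r[k] of pieces[k−i].
pieces[3] = 1
pieces[4] = 2
pieces[5] = 2
pieces[6] = 2

2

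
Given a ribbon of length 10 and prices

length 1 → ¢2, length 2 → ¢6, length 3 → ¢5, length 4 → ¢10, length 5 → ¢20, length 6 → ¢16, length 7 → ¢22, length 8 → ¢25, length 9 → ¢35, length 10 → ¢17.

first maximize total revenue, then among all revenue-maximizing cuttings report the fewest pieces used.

2

Consider every possible first cut. r[k] is the best of p[i]+r[k−i] over all sellable i≤k.
r[1] = 2
r[2] = max(2+2, 6+0) = 6
r[3] = max(2+6, 6+2, 5+0) = 8
r[4] = max(2+8, 6+6, 5+2, 10+0) = 12
r[5] = max(2+12, 6+8, 5+6, 10+2, 20+0) = 20
r[6] = max(2+20, 6+12, 5+8, 10+6, 20+2, 16+0) = 22
r[7] = max(2+22, 6+20, 5+12, …, 16+2, 22+0) = 26
r[8] = max(2+26, 6+22, 5+20, …, 22+2, 25+0) = 28
r[9] = max(2+28, 6+26, 5+22, …, 25+2, 35+0) = 35
r[10] = max(2+35, 6+28, 5+26, …, 35+2, 17+0) = 40
Maximum revenue is ¢40.
Now minimize piece count subject to staying optimal: for each k, pieces[k] = 1 + min over i with p[i]+r[k−i]=r[k] of pieces[k−i].
pieces[7] = 2
pieces[8] = 3
pieces[9] = 1
pieces[10] = 2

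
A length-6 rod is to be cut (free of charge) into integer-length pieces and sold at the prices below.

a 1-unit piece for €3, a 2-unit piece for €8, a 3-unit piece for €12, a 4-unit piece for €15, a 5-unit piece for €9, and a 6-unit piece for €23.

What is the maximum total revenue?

24

Let v[k] be the best obtainable value from length k. For each k, try every first piece i and keep the best of price[i] + v[k−i].
v[1] = 3
v[2] = max(3+3, 8+0) = 8
v[3] = max(3+8, 8+3, 12+0) = 12
v[4] = max(3+12, 8+8, 12+3, 15+0) = 16
v[5] = max(3+16, 8+12, 12+8, 15+3, 9+0) = 20
v[6] = max(3+20, 8+16, 12+12, 15+8, 9+3, 23+0) = 24
One optimal cutting: 2 + 2 + 2 → €8 + €8 + €8 = €24.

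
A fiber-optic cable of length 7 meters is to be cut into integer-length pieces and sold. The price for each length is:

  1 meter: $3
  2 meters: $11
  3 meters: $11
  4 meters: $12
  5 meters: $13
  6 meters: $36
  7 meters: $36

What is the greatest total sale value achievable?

Build best[k] bottom-up: best[k] = max over allowed piece i of (p[i] + best[k−i]).
best[1] = 3
best[2] = max(3+3, 11+0) = 11
best[3] = max(3+11, 11+3, 11+0) = 14
best[4] = max(3+14, 11+11, 11+3, 12+0) = 22
best[5] = max(3+22, 11+14, 11+11, 12+3, 13+0) = 25
best[6] = max(3+25, 11+22, 11+14, 12+11, 13+3, 36+0) = 36
best[7] = max(3+36, 11+25, 11+22, …, 36+3, 36+0) = 39
One optimal cutting: 6 + 1 → $36 + $3 = $39.

39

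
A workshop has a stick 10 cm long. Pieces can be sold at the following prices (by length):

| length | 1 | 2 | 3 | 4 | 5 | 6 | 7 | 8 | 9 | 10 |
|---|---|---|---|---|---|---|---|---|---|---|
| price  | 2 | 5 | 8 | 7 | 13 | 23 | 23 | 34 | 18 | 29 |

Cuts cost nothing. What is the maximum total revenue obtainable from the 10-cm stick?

Build r[k] bottom-up: r[k] = max over allowed piece i of (p[i] + r[k−i]).
r[1] = 2
r[2] = 5
r[3] = 8
r[4] = 10  (first piece 1, then r[3]=8)
r[5] = 13  (first piece 2, then r[3]=8)
r[6] = 23
r[7] = 25  (first piece 1, then r[6]=23)
r[8] = 34
r[9] = 36  (first piece 1, then r[8]=34)
r[10] = 39  (first piece 2, then r[8]=34)
One optimal cutting: 8 + 2 → $34 + $5 = $39.

39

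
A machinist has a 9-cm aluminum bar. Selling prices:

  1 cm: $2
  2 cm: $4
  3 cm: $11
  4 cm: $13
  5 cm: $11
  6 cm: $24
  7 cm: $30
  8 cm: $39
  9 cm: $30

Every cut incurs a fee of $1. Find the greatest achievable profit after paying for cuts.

Let v[k] be the best obtainable value from length k. For each k, try every first piece i and keep the best of price[i] + v[k−i] minus the 1 cut fee when i<k.
v[1] = 2
v[2] = 4
v[3] = 11
v[4] = 13
v[5] = 14  (first piece 1, then v[4]=13)
v[6] = 24
v[7] = 30
v[8] = 39
v[9] = 40  (first piece 1, then v[8]=39)
One optimal plan: pieces 8 + 1 (1 cut) → $41 − $1 = $40.

40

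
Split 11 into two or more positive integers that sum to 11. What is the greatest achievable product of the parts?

Define f[k] = max over 1≤i<k of i · max(k−i, f[k−i]); the inner max lets the remainder stay uncut if that's better.
f[2] = 1·max(1,0) = 1·1 = 1
f[3] = 1·max(2,1) = 1·2 = 2
f[4] = 2·max(2,1) = 2·2 = 4
f[5] = 2·max(3,2) = 2·3 = 6
f[6] = 3·max(3,2) = 3·3 = 9
f[7] = 2·max(5,6) = 2·6 = 12
f[8] = 2·max(6,9) = 2·9 = 18
f[9] = 3·max(6,9) = 3·9 = 27
f[10] = 2·max(8,18) = 2·18 = 36
f[11] = 2·max(9,27) = 2·27 = 54
One optimal split: 3 + 3 + 3 + 2; product 3·3·3·2 = 54.

54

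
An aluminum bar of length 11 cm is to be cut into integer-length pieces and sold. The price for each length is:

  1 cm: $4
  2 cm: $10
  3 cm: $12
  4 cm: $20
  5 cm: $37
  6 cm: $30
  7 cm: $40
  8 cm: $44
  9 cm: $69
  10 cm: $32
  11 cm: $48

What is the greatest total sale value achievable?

Consider every possible first cut. v[k] is the best of p[i]+v[k−i] over all sellable i≤k.
v[1] = 4
v[2] = 10
v[3] = 14  (first piece 1, then v[2]=10)
v[4] = 20  (first piece 2, then v[2]=10)
v[5] = 37
v[6] = 41  (first piece 1, then v[5]=37)
v[7] = 47  (first piece 2, then v[5]=37)
v[8] = 51  (first piece 1, then v[7]=47)
v[9] = 69
v[10] = 74  (first piece 5, then v[5]=37)
v[11] = 79  (first piece 2, then v[9]=69)
One optimal cutting: 9 + 2 → $69 + $10 = $79.

79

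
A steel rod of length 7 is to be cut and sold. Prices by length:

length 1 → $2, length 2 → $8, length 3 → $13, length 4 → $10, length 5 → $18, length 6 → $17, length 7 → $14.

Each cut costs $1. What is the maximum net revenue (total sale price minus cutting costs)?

27

Build r[k] bottom-up: r[k] = max over allowed piece i of (p[i] + r[k−i]) − 1 per cut.
r[1] = 2
r[2] = 8
r[3] = 13
r[4] = 15  (first piece 2, then r[2]=8)
r[5] = 20  (first piece 2, then r[3]=13)
r[6] = 25  (first piece 3, then r[3]=13)
r[7] = 27  (first piece 2, then r[5]=20)
One optimal plan: pieces 3 + 2 + 2 (2 cuts) → $29 − $2 = $27.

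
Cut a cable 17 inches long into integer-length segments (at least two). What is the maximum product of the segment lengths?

Let P[k] be the best product for length k (with at least one cut). For each first piece i, the rest contributes max(k−i, P[k−i]).
P[2] = 1·max(1,0) = 1·1 = 1
P[3] = max(1·2, 2·1) = 2
P[4] = max(1·3, 2·2, 3·1) = 4
P[5] = max(1·4, 2·3, 3·2, 4·1) = 6
P[6] = max(1·6, 2·4, 3·3, 4·2, 5·1) = 9
P[7] = max(1·9, 2·6, 3·4, 4·3, 5·2, 6·1) = 12
P[8] = max(1·12, 2·9, 3·6, …, 6·2, 7·1) = 18
P[9] = max(1·18, 2·12, 3·9, …, 7·2, 8·1) = 27
P[10] = max(1·27, 2·18, 3·12, …, 8·2, 9·1) = 36
P[11] = max(1·36, 2·27, 3·18, …, 9·2, 10·1) = 54
P[12] = max(1·54, 2·36, 3·27, …, 10·2, 11·1) = 81
P[13] = max(1·81, 2·54, 3·36, …, 11·2, 12·1) = 108
P[14] = max(1·108, 2·81, 3·54, …, 12·2, 13·1) = 162
P[15] = max(1·162, 2·108, 3·81, …, 13·2, 14·1) = 243
P[16] = max(1·243, 2·162, 3·108, …, 14·2, 15·1) = 324
P[17] = max(1·324, 2·243, 3·162, …, 15·2, 16·1) = 486
One optimal split: 3 + 3 + 3 + 3 + 3 + 2; product 3·3·3·3·3·2 = 486.

486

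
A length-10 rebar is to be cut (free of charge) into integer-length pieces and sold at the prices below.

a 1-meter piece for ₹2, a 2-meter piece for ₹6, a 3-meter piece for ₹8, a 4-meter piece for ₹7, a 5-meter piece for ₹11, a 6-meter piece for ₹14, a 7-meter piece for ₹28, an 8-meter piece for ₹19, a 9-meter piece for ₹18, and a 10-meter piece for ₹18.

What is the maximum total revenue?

Consider every possible first cut. best[k] is the best of p[i]+best[k−i] over all sellable i≤k.
best[1] = 2
best[2] = 6
best[3] = 8  (first piece 1, then best[2]=6)
best[4] = 12  (first piece 2, then best[2]=6)
best[5] = 14  (first piece 1, then best[4]=12)
best[6] = 18  (first piece 2, then best[4]=12)
best[7] = 28
best[8] = 30  (first piece 1, then best[7]=28)
best[9] = 34  (first piece 2, then best[7]=28)
best[10] = 36  (first piece 1, then best[9]=34)
One optimal cutting: 7 + 2 + 1 → ₹28 + ₹6 + ₹2 = ₹36.

36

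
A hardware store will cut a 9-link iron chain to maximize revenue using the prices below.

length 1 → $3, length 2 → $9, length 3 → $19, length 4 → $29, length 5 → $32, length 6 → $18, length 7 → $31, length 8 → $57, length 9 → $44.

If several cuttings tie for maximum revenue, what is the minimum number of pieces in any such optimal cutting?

2

Build r[k] bottom-up: r[k] = max over allowed piece i of (p[i] + r[k−i]).
r[1] = 3
r[2] = max(3+3, 9+0) = 9
r[3] = max(3+9, 9+3, 19+0) = 19
r[4] = max(3+19, 9+9, 19+3, 29+0) = 29
r[5] = max(3+29, 9+19, 19+9, 29+3, 32+0) = 32
r[6] = max(3+32, 9+29, 19+19, 29+9, 32+3, 18+0) = 38
r[7] = max(3+38, 9+32, 19+29, …, 18+3, 31+0) = 48
r[8] = max(3+48, 9+38, 19+32, …, 31+3, 57+0) = 58
r[9] = max(3+58, 9+48, 19+38, …, 57+3, 44+0) = 61
Maximum revenue is $61.
Now minimize piece count subject to staying optimal: for each k, pieces[k] = 1 + min over i with p[i]+r[k−i]=r[k] of pieces[k−i].
pieces[6] = 2
pieces[7] = 2
pieces[8] = 2
pieces[9] = 2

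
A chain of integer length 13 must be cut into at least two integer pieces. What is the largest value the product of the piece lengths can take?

Define g[k] = max over 1≤i<k of i · max(k−i, g[k−i]); the inner max lets the remainder stay uncut if that's better.
g[2] = 1·max(1,0) = 1·1 = 1
g[3] = max(1·2, 2·1) = 2
g[4] = max(1·3, 2·2, 3·1) = 4
g[5] = max(1·4, 2·3, 3·2, 4·1) = 6
g[6] = max(1·6, 2·4, 3·3, 4·2, 5·1) = 9
g[7] = max(1·9, 2·6, 3·4, 4·3, 5·2, 6·1) = 12
g[8] = max(1·12, 2·9, 3·6, …, 6·2, 7·1) = 18
g[9] = max(1·18, 2·12, 3·9, …, 7·2, 8·1) = 27
g[10] = max(1·27, 2·18, 3·12, …, 8·2, 9·1) = 36
g[11] = max(1·36, 2·27, 3·18, …, 9·2, 10·1) = 54
g[12] = max(1·54, 2·36, 3·27, …, 10·2, 11·1) = 81
g[13] = max(1·81, 2·54, 3·36, …, 11·2, 12·1) = 108
One optimal split: 3 + 3 + 3 + 2 + 2; product 3·3·3·2·2 = 108.

108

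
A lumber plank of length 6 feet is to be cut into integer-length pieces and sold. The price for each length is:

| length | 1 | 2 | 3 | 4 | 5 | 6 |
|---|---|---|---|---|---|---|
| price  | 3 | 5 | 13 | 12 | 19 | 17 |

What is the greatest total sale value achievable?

26

Let v[k] be the best obtainable value from length k. For each k, try every first piece i and keep the best of price[i] + v[k−i].
v[1] = 3
v[2] = 6  (first piece 1, then v[1]=3)
v[3] = 13
v[4] = 16  (first piece 1, then v[3]=13)
v[5] = 19  (first piece 1, then v[4]=16)
v[6] = 26  (first piece 3, then v[3]=13)
One optimal cutting: 3 + 3 → $13 + $13 = $26.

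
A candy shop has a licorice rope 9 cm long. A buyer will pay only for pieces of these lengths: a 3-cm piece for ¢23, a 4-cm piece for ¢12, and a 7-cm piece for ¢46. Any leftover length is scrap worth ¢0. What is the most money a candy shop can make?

Let f[k] be the best obtainable value from length k. For each k, try every first piece i and keep the best of price[i] + f[k−i].
f[1] = 0
f[2] = 0
f[3] = 23
f[4] = max(23+0, 12+0) = 23
f[5] = max(23+0, 12+0) = 23
f[6] = max(23+23, 12+0) = 46
f[7] = max(23+23, 12+23, 46+0) = 46
f[8] = max(23+23, 12+23, 46+0) = 46
f[9] = max(23+46, 12+23, 46+0) = 69
One optimal cutting: 3 + 3 + 3 → ¢69.

69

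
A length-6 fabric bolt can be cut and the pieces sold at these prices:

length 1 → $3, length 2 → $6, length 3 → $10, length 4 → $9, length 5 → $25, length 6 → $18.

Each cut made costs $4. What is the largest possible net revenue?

Build net[k] bottom-up: net[k] = max over allowed piece i of (p[i] + net[k−i]) − 4 per cut.
net[1] = 3
net[2] = 6
net[3] = 10
net[4] = 9  (first piece 1, then net[3]=10)
net[5] = 25
net[6] = 24  (first piece 1, then net[5]=25)
One optimal plan: pieces 5 + 1 (1 cut) → $28 − $4 = $24.

24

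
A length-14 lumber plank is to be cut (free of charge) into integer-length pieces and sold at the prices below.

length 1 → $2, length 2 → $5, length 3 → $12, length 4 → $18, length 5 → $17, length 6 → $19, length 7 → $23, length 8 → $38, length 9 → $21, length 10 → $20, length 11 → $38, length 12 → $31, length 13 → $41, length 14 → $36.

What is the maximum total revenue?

Consider every possible first cut. best[k] is the best of p[i]+best[k−i] over all sellable i≤k.
best[1] = 2
best[2] = 5
best[3] = 12
best[4] = 18
best[5] = 20  (first piece 1, then best[4]=18)
best[6] = 24  (first piece 3, then best[3]=12)
best[7] = 30  (first piece 3, then best[4]=18)
best[8] = 38
best[9] = 40  (first piece 1, then best[8]=38)
best[10] = 43  (first piece 2, then best[8]=38)
best[11] = 50  (first piece 3, then best[8]=38)
best[12] = 56  (first piece 4, then best[8]=38)
best[13] = 58  (first piece 1, then best[12]=56)
best[14] = 62  (first piece 3, then best[11]=50)
One optimal cutting: 8 + 3 + 3 → $38 + $12 + $12 = $62.

62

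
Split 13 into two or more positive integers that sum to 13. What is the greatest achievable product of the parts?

Let g[k] be the best product for length k (with at least one cut). For each first piece i, the rest contributes max(k−i, g[k−i]).
g[2] = 1·max(1,0) = 1·1 = 1
g[3] = 1·max(2,1) = 1·2 = 2
g[4] = 2·max(2,1) = 2·2 = 4
g[5] = 2·max(3,2) = 2·3 = 6
g[6] = 3·max(3,2) = 3·3 = 9
g[7] = 2·max(5,6) = 2·6 = 12
g[8] = 2·max(6,9) = 2·9 = 18
g[9] = 3·max(6,9) = 3·9 = 27
g[10] = 2·max(8,18) = 2·18 = 36
g[11] = 2·max(9,27) = 2·27 = 54
g[12] = 3·max(9,27) = 3·27 = 81
g[13] = 2·max(11,54) = 2·54 = 108
One optimal split: 3 + 3 + 3 + 2 + 2; product 3·3·3·2·2 = 108.

108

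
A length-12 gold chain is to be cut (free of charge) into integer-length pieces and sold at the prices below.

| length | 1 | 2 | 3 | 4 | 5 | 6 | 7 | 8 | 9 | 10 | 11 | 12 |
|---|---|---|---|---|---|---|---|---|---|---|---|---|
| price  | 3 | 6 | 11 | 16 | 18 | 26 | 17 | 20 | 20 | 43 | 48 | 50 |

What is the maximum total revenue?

Let v[k] be the best obtainable value from length k. For each k, try every first piece i and keep the best of price[i] + v[k−i].
v[1] = 3
v[2] = 6  (first piece 1, then v[1]=3)
v[3] = 11
v[4] = 16
v[5] = 19  (first piece 1, then v[4]=16)
v[6] = 26
v[7] = 29  (first piece 1, then v[6]=26)
v[8] = 32  (first piece 1, then v[7]=29)
v[9] = 37  (first piece 3, then v[6]=26)
v[10] = 43
v[11] = 48
v[12] = 52  (first piece 6, then v[6]=26)
One optimal cutting: 6 + 6 → $26 + $26 = $52.

52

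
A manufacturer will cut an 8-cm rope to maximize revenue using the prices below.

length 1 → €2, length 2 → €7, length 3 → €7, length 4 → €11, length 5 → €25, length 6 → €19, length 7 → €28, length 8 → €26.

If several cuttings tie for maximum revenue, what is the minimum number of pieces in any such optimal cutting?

Build r[k] bottom-up: r[k] = max over allowed piece i of (p[i] + r[k−i]).
r[1] = 2
r[2] = max(2+2, 7+0) = 7
r[3] = max(2+7, 7+2, 7+0) = 9
r[4] = max(2+9, 7+7, 7+2, 11+0) = 14
r[5] = max(2+14, 7+9, 7+7, 11+2, 25+0) = 25
r[6] = max(2+25, 7+14, 7+9, 11+7, 25+2, 19+0) = 27
r[7] = max(2+27, 7+25, 7+14, …, 19+2, 28+0) = 32
r[8] = max(2+32, 7+27, 7+25, …, 28+2, 26+0) = 34
Maximum revenue is €34.
Now minimize piece count subject to staying optimal: for each k, pieces[k] = 1 + min over i with p[i]+r[k−i]=r[k] of pieces[k−i].
pieces[5] = 1
pieces[6] = 2
pieces[7] = 2
pieces[8] = 3

3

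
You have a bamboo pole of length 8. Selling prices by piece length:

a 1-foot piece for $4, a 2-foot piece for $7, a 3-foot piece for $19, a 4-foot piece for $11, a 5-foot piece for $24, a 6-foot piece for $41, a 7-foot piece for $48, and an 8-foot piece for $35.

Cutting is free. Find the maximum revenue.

Let v[k] be the best obtainable value from length k. For each k, try every first piece i and keep the best of price[i] + v[k−i].
v[1] = 4
v[2] = max(4+4, 7+0) = 8
v[3] = max(4+8, 7+4, 19+0) = 19
v[4] = max(4+19, 7+8, 19+4, 11+0) = 23
v[5] = max(4+23, 7+19, 19+8, 11+4, 24+0) = 27
v[6] = max(4+27, 7+23, 19+19, 11+8, 24+4, 41+0) = 41
v[7] = max(4+41, 7+27, 19+23, …, 41+4, 48+0) = 48
v[8] = max(4+48, 7+41, 19+27, …, 48+4, 35+0) = 52
One optimal cutting: 7 + 1 → $48 + $4 = $52.

52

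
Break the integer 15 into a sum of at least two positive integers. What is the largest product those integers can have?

243

Define g[k] = max over 1≤i<k of i · max(k−i, g[k−i]); the inner max lets the remainder stay uncut if that's better.
g[2] = 1*max(1,0) = 1*1 = 1
g[3] = 1*max(2,1) = 1*2 = 2
g[4] = 2*max(2,1) = 2*2 = 4
g[5] = 2*max(3,2) = 2*3 = 6
g[6] = 3*max(3,2) = 3*3 = 9
g[7] = 2*max(5,6) = 2*6 = 12
g[8] = 2*max(6,9) = 2*9 = 18
g[9] = 3*max(6,9) = 3*9 = 27
g[10] = 2*max(8,18) = 2*18 = 36
g[11] = 2*max(9,27) = 2*27 = 54
g[12] = 3*max(9,27) = 3*27 = 81
g[13] = 2*max(11,54) = 2*54 = 108
g[14] = 2*max(12,81) = 2*81 = 162
g[15] = 3*max(12,81) = 3*81 = 243
One optimal split: 3 + 3 + 3 + 3 + 3; product 3*3*3*3*3 = 243.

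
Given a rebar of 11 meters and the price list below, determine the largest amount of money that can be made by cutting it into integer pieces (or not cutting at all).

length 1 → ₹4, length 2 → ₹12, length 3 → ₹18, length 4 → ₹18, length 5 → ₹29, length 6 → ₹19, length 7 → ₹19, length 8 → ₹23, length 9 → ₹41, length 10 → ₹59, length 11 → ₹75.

Let r[k] be the best obtainable value from length k. For each k, try every first piece i and keep the best of price[i] + r[k−i].
r[1] = 4
r[2] = max(4+4, 12+0) = 12
r[3] = max(4+12, 12+4, 18+0) = 18
r[4] = max(4+18, 12+12, 18+4, 18+0) = 24
r[5] = max(4+24, 12+18, 18+12, 18+4, 29+0) = 30
r[6] = max(4+30, 12+24, 18+18, 18+12, 29+4, 19+0) = 36
r[7] = max(4+36, 12+30, 18+24, …, 19+4, 19+0) = 42
r[8] = max(4+42, 12+36, 18+30, …, 19+4, 23+0) = 48
r[9] = max(4+48, 12+42, 18+36, …, 23+4, 41+0) = 54
r[10] = max(4+54, 12+48, 18+42, …, 41+4, 59+0) = 60
r[11] = max(4+60, 12+54, 18+48, …, 59+4, 75+0) = 75
Best is to sell the whole 11-meter piece uncut for ₹75.

75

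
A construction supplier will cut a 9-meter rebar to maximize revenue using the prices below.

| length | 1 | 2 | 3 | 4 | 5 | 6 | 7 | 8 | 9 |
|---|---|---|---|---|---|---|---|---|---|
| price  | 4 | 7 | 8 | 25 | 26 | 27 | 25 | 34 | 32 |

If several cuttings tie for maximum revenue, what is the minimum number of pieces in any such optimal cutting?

3

Let r[k] be the best obtainable value from length k. For each k, try every first piece i and keep the best of price[i] + r[k−i].
r[1] = 4
r[2] = max(4+4, 7+0) = 8
r[3] = max(4+8, 7+4, 8+0) = 12
r[4] = max(4+12, 7+8, 8+4, 25+0) = 25
r[5] = max(4+25, 7+12, 8+8, 25+4, 26+0) = 29
r[6] = max(4+29, 7+25, 8+12, 25+8, 26+4, 27+0) = 33
r[7] = max(4+33, 7+29, 8+25, …, 27+4, 25+0) = 37
r[8] = max(4+37, 7+33, 8+29, …, 25+4, 34+0) = 50
r[9] = max(4+50, 7+37, 8+33, …, 34+4, 32+0) = 54
Maximum revenue is ₹54.
Now minimize piece count subject to staying optimal: for each k, pieces[k] = 1 + min over i with p[i]+r[k−i]=r[k] of pieces[k−i].
pieces[6] = 3
pieces[7] = 4
pieces[8] = 2
pieces[9] = 3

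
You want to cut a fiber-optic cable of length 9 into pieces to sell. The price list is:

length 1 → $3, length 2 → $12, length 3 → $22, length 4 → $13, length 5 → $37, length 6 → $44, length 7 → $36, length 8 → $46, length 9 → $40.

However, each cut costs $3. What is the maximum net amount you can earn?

63

Consider every possible first cut. v[k] is the best of p[i]+v[k−i] over all sellable i≤k, charging 3 whenever i<k.
v[1] = 3
v[2] = 12
v[3] = 22
v[4] = 22  (first piece 1, then v[3]=22)
v[5] = 37
v[6] = 44
v[7] = 46  (first piece 2, then v[5]=37)
v[8] = 56  (first piece 3, then v[5]=37)
v[9] = 63  (first piece 3, then v[6]=44)
One optimal plan: pieces 6 + 3 (1 cut) → $66 − $3 = $63.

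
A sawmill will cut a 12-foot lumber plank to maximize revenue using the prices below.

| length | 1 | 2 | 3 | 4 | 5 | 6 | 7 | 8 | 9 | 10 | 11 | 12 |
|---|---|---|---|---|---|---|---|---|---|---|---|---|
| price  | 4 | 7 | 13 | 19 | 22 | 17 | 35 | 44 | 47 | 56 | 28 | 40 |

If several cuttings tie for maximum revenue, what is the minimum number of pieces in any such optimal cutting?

3

Consider every possible first cut. r[k] is the best of p[i]+r[k−i] over all sellable i≤k.
r[1] = 4
r[2] = max(4+4, 7+0) = 8
r[3] = max(4+8, 7+4, 13+0) = 13
r[4] = max(4+13, 7+8, 13+4, 19+0) = 19
r[5] = max(4+19, 7+13, 13+8, 19+4, 22+0) = 23
r[6] = max(4+23, 7+19, 13+13, 19+8, 22+4, 17+0) = 27
r[7] = max(4+27, 7+23, 13+19, …, 17+4, 35+0) = 35
r[8] = max(4+35, 7+27, 13+23, …, 35+4, 44+0) = 44
r[9] = max(4+44, 7+35, 13+27, …, 44+4, 47+0) = 48
r[10] = max(4+48, 7+44, 13+35, …, 47+4, 56+0) = 56
r[11] = max(4+56, 7+48, 13+44, …, 56+4, 28+0) = 60
r[12] = max(4+60, 7+56, 13+48, …, 28+4, 40+0) = 64
Maximum revenue is $64.
Now minimize piece count subject to staying optimal: for each k, pieces[k] = 1 + min over i with p[i]+r[k−i]=r[k] of pieces[k−i].
pieces[9] = 2
pieces[10] = 1
pieces[11] = 2
pieces[12] = 3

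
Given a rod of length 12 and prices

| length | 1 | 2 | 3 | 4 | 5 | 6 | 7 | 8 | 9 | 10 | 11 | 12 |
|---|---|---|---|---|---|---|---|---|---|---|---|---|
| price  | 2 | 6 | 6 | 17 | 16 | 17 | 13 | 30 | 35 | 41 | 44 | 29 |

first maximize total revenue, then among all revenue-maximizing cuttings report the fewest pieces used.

Consider every possible first cut. r[k] is the best of p[i]+r[k−i] over all sellable i≤k.
r[1] = 2
r[2] = max(2+2, 6+0) = 6
r[3] = max(2+6, 6+2, 6+0) = 8
r[4] = max(2+8, 6+6, 6+2, 17+0) = 17
r[5] = max(2+17, 6+8, 6+6, 17+2, 16+0) = 19
r[6] = max(2+19, 6+17, 6+8, 17+6, 16+2, 17+0) = 23
r[7] = max(2+23, 6+19, 6+17, …, 17+2, 13+0) = 25
r[8] = max(2+25, 6+23, 6+19, …, 13+2, 30+0) = 34
r[9] = max(2+34, 6+25, 6+23, …, 30+2, 35+0) = 36
r[10] = max(2+36, 6+34, 6+25, …, 35+2, 41+0) = 41
r[11] = max(2+41, 6+36, 6+34, …, 41+2, 44+0) = 44
r[12] = max(2+44, 6+41, 6+36, …, 44+2, 29+0) = 51
Maximum revenue is €51.
Now minimize piece count subject to staying optimal: for each k, pieces[k] = 1 + min over i with p[i]+r[k−i]=r[k] of pieces[k−i].
pieces[9] = 3
pieces[10] = 1
pieces[11] = 1
pieces[12] = 3

3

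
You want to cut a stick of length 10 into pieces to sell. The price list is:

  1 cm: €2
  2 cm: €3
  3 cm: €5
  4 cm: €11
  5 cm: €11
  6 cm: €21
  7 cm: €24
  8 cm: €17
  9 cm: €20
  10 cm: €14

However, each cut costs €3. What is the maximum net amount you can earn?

Let v[k] be the best obtainable value from length k. For each k, try every first piece i and keep the best of price[i] + v[k−i] minus the 3 cut fee when i<k.
v[1] = 2
v[2] = 3
v[3] = 5
v[4] = 11
v[5] = 11
v[6] = 21
v[7] = 24
v[8] = 23  (first piece 1, then v[7]=24)
v[9] = 24  (first piece 2, then v[7]=24)
v[10] = 29  (first piece 4, then v[6]=21)
One optimal plan: pieces 6 + 4 (1 cut) → €32 − €3 = €29.

29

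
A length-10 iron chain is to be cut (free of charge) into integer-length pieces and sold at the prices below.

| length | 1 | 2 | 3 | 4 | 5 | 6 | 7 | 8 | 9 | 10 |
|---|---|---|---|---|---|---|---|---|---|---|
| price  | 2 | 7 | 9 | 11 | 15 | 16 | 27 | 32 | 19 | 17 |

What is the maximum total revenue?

Let best[k] be the best obtainable value from length k. For each k, try every first piece i and keep the best of price[i] + best[k−i].
best[1] = 2
best[2] = max(2+2, 7+0) = 7
best[3] = max(2+7, 7+2, 9+0) = 9
best[4] = max(2+9, 7+7, 9+2, 11+0) = 14
best[5] = max(2+14, 7+9, 9+7, 11+2, 15+0) = 16
best[6] = max(2+16, 7+14, 9+9, 11+7, 15+2, 16+0) = 21
best[7] = max(2+21, 7+16, 9+14, …, 16+2, 27+0) = 27
best[8] = max(2+27, 7+21, 9+16, …, 27+2, 32+0) = 32
best[9] = max(2+32, 7+27, 9+21, …, 32+2, 19+0) = 34
best[10] = max(2+34, 7+32, 9+27, …, 19+2, 17+0) = 39
One optimal cutting: 8 + 2 → $32 + $7 = $39.

39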